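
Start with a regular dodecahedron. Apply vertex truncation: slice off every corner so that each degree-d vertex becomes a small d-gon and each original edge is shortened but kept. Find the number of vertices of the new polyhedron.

60

The base solid has V = 20, E = 30, F = 12.
Truncation replaces each original edge-end by a new vertex, so V′ = 2E = 60.
Each original edge survives, and each old vertex of degree d contributes d new edges; summing degrees gives Σd = 2E, so E′ = E + 2E = 3E = 90.
Each original face survives and each original vertex becomes one new face: F′ = F + V = 32.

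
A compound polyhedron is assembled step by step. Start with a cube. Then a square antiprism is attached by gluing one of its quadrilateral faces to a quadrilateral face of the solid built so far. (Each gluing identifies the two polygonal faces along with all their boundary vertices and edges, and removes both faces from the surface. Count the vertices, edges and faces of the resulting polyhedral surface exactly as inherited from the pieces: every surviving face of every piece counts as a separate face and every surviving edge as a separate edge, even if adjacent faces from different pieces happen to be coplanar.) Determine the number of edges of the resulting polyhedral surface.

24

A cube: V=8, E=12, F=6.
Attach a square antiprism (V=8, E=16, F=10) along a 4-gon: merge 4 vertices and 4 edges, delete both glued faces → V=12, E=24, F=14.
Check: V − E + F = 12 − 24 + 14 = 2.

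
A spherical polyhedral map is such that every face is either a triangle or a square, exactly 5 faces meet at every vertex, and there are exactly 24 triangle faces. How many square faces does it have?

Let x be the number of squares; then F = 24 + x.
Edge–face incidences: 2E = 3·24 + 4·x = 72 + 4x.
Every vertex has degree 5, so 5V = 2E.
Euler: V − E + F = 2 ⇒ (2E)/5 − E + (24 + x) = 2.
Multiply by 10: 2·(2E) − 5·(2E) + 10·(24 + x) = 20, i.e. 240 + 10x − 3·(72 + 4x) = 20.
Collecting terms: −2x + 24 = 20, so −2x = −4, so x = 2.
Then 2E = 72 + 4·2 = 80, so E = 40, V = 2E/5 = 16, F = 24 + 2 = 26.

2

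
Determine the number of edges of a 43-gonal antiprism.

An antiprism on an n-gon has two n-gon caps and 2n triangles: V = 2·43 = 86, E = 4·43 = 172, F = 2·43 + 2 = 88.

172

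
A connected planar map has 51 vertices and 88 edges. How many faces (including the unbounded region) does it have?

Euler's formula for a connected plane graph: V − E + F = 2, so F = 2 − 51 + 88 = 39.

39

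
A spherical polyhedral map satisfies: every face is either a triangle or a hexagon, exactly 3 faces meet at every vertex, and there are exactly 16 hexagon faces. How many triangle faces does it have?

4

Let x be the number of triangles; then F = 16 + x.
Edge–face incidences: 2E = 6·16 + 3·x = 96 + 3x.
Every vertex has degree 3, so 3V = 2E.
Euler: V − E + F = 2 ⇒ (2E)/3 − E + (16 + x) = 2.
Multiply by 6: 2·(2E) − 3·(2E) + 6·(16 + x) = 12, i.e. 96 + 6x − (96 + 3x) = 12.
Collecting terms: 3x = 12, so x = 4.
Then 2E = 96 + 3·4 = 108, so E = 54, V = 2E/3 = 36, F = 16 + 4 = 20.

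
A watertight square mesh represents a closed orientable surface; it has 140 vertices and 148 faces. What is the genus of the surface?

Every face is a square, so 2E = 4·148 = 592, giving E = 296.
χ = V − E + F = 140 − 296 + 148 = -8.
For a closed orientable surface χ = 2 − 2g, so g = (2 − (-8))/2 = 5.

5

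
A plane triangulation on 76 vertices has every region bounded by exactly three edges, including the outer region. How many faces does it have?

148

In a plane triangulation 3F = 2E and V − E + F = 2, so F = 2V − 4 = 2·76 − 4 = 148.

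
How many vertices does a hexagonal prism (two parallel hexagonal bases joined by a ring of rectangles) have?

12

A prism on an n-gon has two n-gon bases and n rectangular sides: V = 2·6 = 12, E = 3·6 = 18, F = 6 + 2 = 8.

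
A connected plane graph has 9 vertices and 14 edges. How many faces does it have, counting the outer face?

Euler's formula for a connected plane graph: V − E + F = 2, so F = 2 − 9 + 14 = 7.

7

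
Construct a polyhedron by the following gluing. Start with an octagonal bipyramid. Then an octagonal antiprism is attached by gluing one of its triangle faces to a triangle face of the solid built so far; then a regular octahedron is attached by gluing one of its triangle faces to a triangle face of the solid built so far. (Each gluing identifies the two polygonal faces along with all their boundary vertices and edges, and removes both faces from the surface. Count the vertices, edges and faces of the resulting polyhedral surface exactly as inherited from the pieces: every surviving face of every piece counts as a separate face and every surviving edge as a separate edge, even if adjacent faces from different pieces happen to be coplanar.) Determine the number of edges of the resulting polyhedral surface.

An octagonal bipyramid: V=10, E=24, F=16.
Attach an octagonal antiprism (V=16, E=32, F=18) along a 3-gon: merge 3 vertices and 3 edges, delete both glued faces → V=23, E=53, F=32.
Attach a regular octahedron (V=6, E=12, F=8) along a 3-gon: merge 3 vertices and 3 edges, delete both glued faces → V=26, E=62, F=38.
Check: V − E + F = 26 − 62 + 38 = 2.

62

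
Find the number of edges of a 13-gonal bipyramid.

39

A bipyramid over an n-gon has 2n triangular faces and n + 2 vertices: V = 13 + 2 = 15, E = 3·13 = 39, F = 2·13 = 26.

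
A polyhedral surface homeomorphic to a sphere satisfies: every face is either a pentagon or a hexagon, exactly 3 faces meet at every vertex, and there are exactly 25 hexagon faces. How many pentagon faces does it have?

12

Let x be the number of pentagons; then F = 25 + x.
Edge–face incidences: 2E = 6·25 + 5·x = 150 + 5x.
Every vertex has degree 3, so 3V = 2E.
Euler: V − E + F = 2 ⇒ (2E)/3 − E + (25 + x) = 2.
Multiply by 6: 2·(2E) − 3·(2E) + 6·(25 + x) = 12, i.e. 150 + 6x − (150 + 5x) = 12.
Collecting terms: x = 12.
Then 2E = 150 + 5·12 = 210, so E = 105, V = 2E/3 = 70, F = 25 + 12 = 37.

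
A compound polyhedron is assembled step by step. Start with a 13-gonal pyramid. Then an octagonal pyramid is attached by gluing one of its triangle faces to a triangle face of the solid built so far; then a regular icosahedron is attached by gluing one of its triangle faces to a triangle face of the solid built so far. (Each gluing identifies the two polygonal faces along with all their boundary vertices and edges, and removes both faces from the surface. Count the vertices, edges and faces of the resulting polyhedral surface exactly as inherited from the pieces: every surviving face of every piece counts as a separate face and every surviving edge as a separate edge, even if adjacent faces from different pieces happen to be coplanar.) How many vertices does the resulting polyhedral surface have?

A 13-gonal pyramid: V=14, E=26, F=14.
Attach an octagonal pyramid (V=9, E=16, F=9) along a 3-gon: merge 3 vertices and 3 edges, delete both glued faces → V=20, E=39, F=21.
Attach a regular icosahedron (V=12, E=30, F=20) along a 3-gon: merge 3 vertices and 3 edges, delete both glued faces → V=29, E=66, F=39.
Check: V − E + F = 29 − 66 + 39 = 2.

29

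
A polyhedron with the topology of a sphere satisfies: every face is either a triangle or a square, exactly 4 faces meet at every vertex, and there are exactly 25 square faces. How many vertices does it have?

Let x be the number of triangles; then F = 25 + x.
Edge–face incidences: 2E = 4·25 + 3·x = 100 + 3x.
Every vertex has degree 4, so 4V = 2E.
Euler: V − E + F = 2 ⇒ (2E)/4 − E + (25 + x) = 2.
Multiply by 8: 2·(2E) − 4·(2E) + 8·(25 + x) = 16, i.e. 200 + 8x − 2·(100 + 3x) = 16.
Collecting terms: 2x = 16, so x = 8.
Then 2E = 100 + 3·8 = 124, so E = 62, V = 2E/4 = 31, F = 25 + 8 = 33.

31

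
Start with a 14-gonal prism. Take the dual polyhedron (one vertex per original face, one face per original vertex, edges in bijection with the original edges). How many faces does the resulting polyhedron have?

28

The base solid has V = 28, E = 42, F = 16.
The dual swaps V and F and preserves E: V′ = F = 16, E′ = E = 42, F′ = V = 28.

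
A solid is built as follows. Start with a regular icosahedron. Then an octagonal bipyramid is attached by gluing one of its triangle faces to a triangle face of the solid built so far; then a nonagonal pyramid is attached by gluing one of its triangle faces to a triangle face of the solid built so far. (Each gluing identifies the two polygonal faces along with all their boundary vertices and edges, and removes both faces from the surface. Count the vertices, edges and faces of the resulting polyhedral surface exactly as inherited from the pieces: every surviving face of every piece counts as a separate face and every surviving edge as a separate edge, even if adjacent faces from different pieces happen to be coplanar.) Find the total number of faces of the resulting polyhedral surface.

42

A regular icosahedron: V=12, E=30, F=20.
Attach an octagonal bipyramid (V=10, E=24, F=16) along a 3-gon: merge 3 vertices and 3 edges, delete both glued faces → V=19, E=51, F=34.
Attach a nonagonal pyramid (V=10, E=18, F=10) along a 3-gon: merge 3 vertices and 3 edges, delete both glued faces → V=26, E=66, F=42.
Check: V − E + F = 26 − 66 + 42 = 2.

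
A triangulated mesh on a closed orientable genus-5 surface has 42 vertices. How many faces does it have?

100

χ = 2 − 2·5 = -8, and every face is a triangle so 3F = 2E.
V − E + F = -8 with E = 3F/2 gives 42 − (3/2 − 1)·F = -8, so F = 100 and E = 150.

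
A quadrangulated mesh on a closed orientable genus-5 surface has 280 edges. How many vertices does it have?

132

χ = 2 − 2·5 = -8, and every face is a square so 4F = 2E.
F = 2E/4 = 140. Then V = -8 + E − F = -8 + 280 − 140 = 132.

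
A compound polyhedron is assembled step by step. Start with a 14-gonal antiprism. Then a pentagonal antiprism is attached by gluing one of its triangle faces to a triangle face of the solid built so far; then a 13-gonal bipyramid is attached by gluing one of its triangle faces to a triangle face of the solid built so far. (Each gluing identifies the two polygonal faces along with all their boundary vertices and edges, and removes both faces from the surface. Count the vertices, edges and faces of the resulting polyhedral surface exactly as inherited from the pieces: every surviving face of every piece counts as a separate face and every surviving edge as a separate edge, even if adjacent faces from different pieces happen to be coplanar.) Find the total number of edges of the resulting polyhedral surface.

A 14-gonal antiprism: V=28, E=56, F=30.
Attach a pentagonal antiprism (V=10, E=20, F=12) along a 3-gon: merge 3 vertices and 3 edges, delete both glued faces → V=35, E=73, F=40.
Attach a 13-gonal bipyramid (V=15, E=39, F=26) along a 3-gon: merge 3 vertices and 3 edges, delete both glued faces → V=47, E=109, F=64.
Check: V − E + F = 47 − 109 + 64 = 2.

109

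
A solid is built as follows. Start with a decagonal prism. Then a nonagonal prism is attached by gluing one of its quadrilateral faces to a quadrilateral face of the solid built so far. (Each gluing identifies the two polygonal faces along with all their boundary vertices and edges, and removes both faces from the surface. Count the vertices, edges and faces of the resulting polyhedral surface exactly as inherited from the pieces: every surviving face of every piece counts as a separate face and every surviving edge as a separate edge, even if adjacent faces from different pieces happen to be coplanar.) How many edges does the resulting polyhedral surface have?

A decagonal prism: V=20, E=30, F=12.
Attach a nonagonal prism (V=18, E=27, F=11) along a 4-gon: merge 4 vertices and 4 edges, delete both glued faces → V=34, E=53, F=21.
Check: V − E + F = 34 − 53 + 21 = 2.

53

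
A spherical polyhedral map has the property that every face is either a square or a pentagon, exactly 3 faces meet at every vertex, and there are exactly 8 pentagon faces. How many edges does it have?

Let x be the number of squares; then F = 8 + x.
Edge–face incidences: 2E = 5·8 + 4·x = 40 + 4x.
Every vertex has degree 3, so 3V = 2E.
Euler: V − E + F = 2 ⇒ (2E)/3 − E + (8 + x) = 2.
Multiply by 6: 2·(2E) − 3·(2E) + 6·(8 + x) = 12, i.e. 48 + 6x − (40 + 4x) = 12.
Collecting terms: 2x + 8 = 12, so 2x = 4, so x = 2.
Then 2E = 40 + 4·2 = 48, so E = 24, V = 2E/3 = 16, F = 8 + 2 = 10.

24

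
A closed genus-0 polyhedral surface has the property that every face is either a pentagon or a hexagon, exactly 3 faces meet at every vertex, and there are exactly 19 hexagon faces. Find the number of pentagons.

12

Let x be the number of pentagons; then F = 19 + x.
Edge–face incidences: 2E = 6·19 + 5·x = 114 + 5x.
Every vertex has degree 3, so 3V = 2E.
Euler: V − E + F = 2 ⇒ (2E)/3 − E + (19 + x) = 2.
Multiply by 6: 2·(2E) − 3·(2E) + 6·(19 + x) = 12, i.e. 114 + 6x − (114 + 5x) = 12.
Collecting terms: x = 12.
Then 2E = 114 + 5·12 = 174, so E = 87, V = 2E/3 = 58, F = 19 + 12 = 31.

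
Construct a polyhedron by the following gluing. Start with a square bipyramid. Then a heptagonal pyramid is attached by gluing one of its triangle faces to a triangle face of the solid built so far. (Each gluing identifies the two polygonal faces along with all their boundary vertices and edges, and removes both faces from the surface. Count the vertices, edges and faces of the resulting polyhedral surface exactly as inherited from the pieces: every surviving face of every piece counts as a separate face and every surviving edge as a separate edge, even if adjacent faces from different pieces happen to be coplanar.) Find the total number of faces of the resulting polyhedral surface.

14

A square bipyramid: V=6, E=12, F=8.
Attach a heptagonal pyramid (V=8, E=14, F=8) along a 3-gon: merge 3 vertices and 3 edges, delete both glued faces → V=11, E=23, F=14.
Check: V − E + F = 11 − 23 + 14 = 2.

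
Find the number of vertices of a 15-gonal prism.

30

A prism on an n-gon has two n-gon bases and n rectangular sides: V = 2·15 = 30, E = 3·15 = 45, F = 15 + 2 = 17.
Check: V − E + F = 30 − 45 + 17 = 2.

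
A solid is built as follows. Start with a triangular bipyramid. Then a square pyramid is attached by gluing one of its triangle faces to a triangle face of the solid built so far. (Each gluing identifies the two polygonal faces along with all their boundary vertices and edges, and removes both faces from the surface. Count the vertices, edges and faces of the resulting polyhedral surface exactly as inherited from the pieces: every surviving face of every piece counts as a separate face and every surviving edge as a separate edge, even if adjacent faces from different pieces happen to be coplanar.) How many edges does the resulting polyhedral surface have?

A triangular bipyramid: V=5, E=9, F=6.
Attach a square pyramid (V=5, E=8, F=5) along a 3-gon: merge 3 vertices and 3 edges, delete both glued faces → V=7, E=14, F=9.
Check: V − E + F = 7 − 14 + 9 = 2.

14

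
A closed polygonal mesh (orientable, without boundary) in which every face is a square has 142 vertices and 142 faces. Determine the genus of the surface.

Every face is a square, so 2E = 4·142 = 568, giving E = 284.
χ = V − E + F = 142 − 284 + 142 = 0.
For a closed orientable surface χ = 2 − 2g, so g = (2 − (0))/2 = 1.

1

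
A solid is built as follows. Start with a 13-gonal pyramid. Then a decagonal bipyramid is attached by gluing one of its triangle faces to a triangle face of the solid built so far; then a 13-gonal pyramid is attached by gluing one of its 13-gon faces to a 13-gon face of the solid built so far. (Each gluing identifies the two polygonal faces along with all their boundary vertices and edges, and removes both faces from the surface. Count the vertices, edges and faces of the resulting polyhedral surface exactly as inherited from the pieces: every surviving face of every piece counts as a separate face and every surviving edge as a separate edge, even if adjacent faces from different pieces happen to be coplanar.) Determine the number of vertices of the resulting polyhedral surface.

24

A 13-gonal pyramid: V=14, E=26, F=14.
Attach a decagonal bipyramid (V=12, E=30, F=20) along a 3-gon: merge 3 vertices and 3 edges, delete both glued faces → V=23, E=53, F=32.
Attach a 13-gonal pyramid (V=14, E=26, F=14) along a 13-gon: merge 13 vertices and 13 edges, delete both glued faces → V=24, E=66, F=44.
Check: V − E + F = 24 − 66 + 44 = 2.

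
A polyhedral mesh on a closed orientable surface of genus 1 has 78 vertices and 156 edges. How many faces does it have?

78

For a closed orientable surface of genus 1, χ = 2 − 2·1 = 0.
F = 0 − V + E = 0 − 78 + 156 = 78.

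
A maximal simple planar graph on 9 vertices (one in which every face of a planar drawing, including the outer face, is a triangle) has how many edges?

21

In a plane triangulation 3F = 2E and V − E + F = 2, so E = 3V − 6 = 3·9 − 6 = 21.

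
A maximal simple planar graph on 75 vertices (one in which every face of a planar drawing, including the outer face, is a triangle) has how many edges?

219

In a plane triangulation 3F = 2E and V − E + F = 2, so E = 3V − 6 = 3·75 − 6 = 219.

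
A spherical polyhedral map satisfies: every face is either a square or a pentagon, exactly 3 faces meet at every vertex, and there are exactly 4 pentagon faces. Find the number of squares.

Let x be the number of squares; then F = 4 + x.
Edge–face incidences: 2E = 5·4 + 4·x = 20 + 4x.
Every vertex has degree 3, so 3V = 2E.
Euler: V − E + F = 2 ⇒ (2E)/3 − E + (4 + x) = 2.
Multiply by 6: 2·(2E) − 3·(2E) + 6·(4 + x) = 12, i.e. 24 + 6x − (20 + 4x) = 12.
Collecting terms: 2x + 4 = 12, so 2x = 8, so x = 4.
Then 2E = 20 + 4·4 = 36, so E = 18, V = 2E/3 = 12, F = 4 + 4 = 8.

4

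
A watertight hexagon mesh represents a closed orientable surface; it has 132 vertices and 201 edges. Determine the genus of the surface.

2

Every face is a hexagon and each edge borders two faces, so 6F = 2·201, giving F = 67.
χ = V − E + F = 132 − 201 + 67 = -2.
For a closed orientable surface χ = 2 − 2g, so g = (2 − (-2))/2 = 2.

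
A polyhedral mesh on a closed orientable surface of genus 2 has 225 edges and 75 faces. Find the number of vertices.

For a closed orientable surface of genus 2, χ = 2 − 2·2 = -2.
V = -2 + E − F = -2 + 225 − 75 = 148.

148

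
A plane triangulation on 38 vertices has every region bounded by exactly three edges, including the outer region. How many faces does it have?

72

In a plane triangulation 3F = 2E and V − E + F = 2, so F = 2V − 4 = 2·38 − 4 = 72.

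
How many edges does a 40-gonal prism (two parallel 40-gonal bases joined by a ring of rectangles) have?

120

A prism on an n-gon has two n-gon bases and n rectangular sides: V = 2·40 = 80, E = 3·40 = 120, F = 40 + 2 = 42.
Check: V − E + F = 80 − 120 + 42 = 2.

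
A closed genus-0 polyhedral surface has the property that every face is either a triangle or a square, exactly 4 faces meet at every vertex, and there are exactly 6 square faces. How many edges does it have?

Let x be the number of triangles; then F = 6 + x.
Edge–face incidences: 2E = 4·6 + 3·x = 24 + 3x.
Every vertex has degree 4, so 4V = 2E.
Euler: V − E + F = 2 ⇒ (2E)/4 − E + (6 + x) = 2.
Multiply by 8: 2·(2E) − 4·(2E) + 8·(6 + x) = 16, i.e. 48 + 8x − 2·(24 + 3x) = 16.
Collecting terms: 2x = 16, so x = 8.
Then 2E = 24 + 3·8 = 48, so E = 24, V = 2E/4 = 12, F = 6 + 8 = 14.

24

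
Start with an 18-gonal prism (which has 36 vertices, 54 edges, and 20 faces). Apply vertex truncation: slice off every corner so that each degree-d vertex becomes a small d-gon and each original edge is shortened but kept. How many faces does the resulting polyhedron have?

Truncation replaces each original edge-end by a new vertex, so V′ = 2E = 108.
Each original edge survives, and each old vertex of degree d contributes d new edges; summing degrees gives Σd = 2E, so E′ = E + 2E = 3E = 162.
Each original face survives and each original vertex becomes one new face: F′ = F + V = 56.

56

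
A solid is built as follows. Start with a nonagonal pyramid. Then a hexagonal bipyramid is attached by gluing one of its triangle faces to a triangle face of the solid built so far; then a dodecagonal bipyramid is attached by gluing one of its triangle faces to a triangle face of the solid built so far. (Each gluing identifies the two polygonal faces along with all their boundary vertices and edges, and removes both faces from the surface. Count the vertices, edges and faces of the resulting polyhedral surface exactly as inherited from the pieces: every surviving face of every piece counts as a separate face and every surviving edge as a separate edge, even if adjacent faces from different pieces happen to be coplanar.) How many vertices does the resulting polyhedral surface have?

A nonagonal pyramid: V=10, E=18, F=10.
Attach a hexagonal bipyramid (V=8, E=18, F=12) along a 3-gon: merge 3 vertices and 3 edges, delete both glued faces → V=15, E=33, F=20.
Attach a dodecagonal bipyramid (V=14, E=36, F=24) along a 3-gon: merge 3 vertices and 3 edges, delete both glued faces → V=26, E=66, F=42.
Check: V − E + F = 26 − 66 + 42 = 2.

26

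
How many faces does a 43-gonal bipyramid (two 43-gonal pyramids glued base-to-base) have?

A bipyramid over an n-gon has 2n triangular faces and n + 2 vertices: V = 43 + 2 = 45, E = 3·43 = 129, F = 2·43 = 86.
Check: V − E + F = 45 − 129 + 86 = 2.

86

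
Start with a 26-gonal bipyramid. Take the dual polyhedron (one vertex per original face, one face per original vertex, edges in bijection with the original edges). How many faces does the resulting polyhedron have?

The base solid has V = 28, E = 78, F = 52.
The dual swaps V and F and preserves E: V′ = F = 52, E′ = E = 78, F′ = V = 28.

28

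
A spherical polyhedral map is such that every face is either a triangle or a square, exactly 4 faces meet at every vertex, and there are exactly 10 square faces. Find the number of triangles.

8

Let x be the number of triangles; then F = 10 + x.
Edge–face incidences: 2E = 4·10 + 3·x = 40 + 3x.
Every vertex has degree 4, so 4V = 2E.
Euler: V − E + F = 2 ⇒ (2E)/4 − E + (10 + x) = 2.
Multiply by 8: 2·(2E) − 4·(2E) + 8·(10 + x) = 16, i.e. 80 + 8x − 2·(40 + 3x) = 16.
Collecting terms: 2x = 16, so x = 8.
Then 2E = 40 + 3·8 = 64, so E = 32, V = 2E/4 = 16, F = 10 + 8 = 18.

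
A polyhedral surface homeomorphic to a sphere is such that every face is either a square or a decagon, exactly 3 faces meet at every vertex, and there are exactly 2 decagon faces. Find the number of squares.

Let x be the number of squares; then F = 2 + x.
Edge–face incidences: 2E = 10·2 + 4·x = 20 + 4x.
Every vertex has degree 3, so 3V = 2E.
Euler: V − E + F = 2 ⇒ (2E)/3 − E + (2 + x) = 2.
Multiply by 6: 2·(2E) − 3·(2E) + 6·(2 + x) = 12, i.e. 12 + 6x − (20 + 4x) = 12.
Collecting terms: 2x − 8 = 12, so 2x = 20, so x = 10.
Then 2E = 20 + 4·10 = 60, so E = 30, V = 2E/3 = 20, F = 2 + 10 = 12.

10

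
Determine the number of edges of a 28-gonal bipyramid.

84

A bipyramid over an n-gon has 2n triangular faces and n + 2 vertices: V = 28 + 2 = 30, E = 3·28 = 84, F = 2·28 = 56.
Check: V − E + F = 30 − 84 + 56 = 2.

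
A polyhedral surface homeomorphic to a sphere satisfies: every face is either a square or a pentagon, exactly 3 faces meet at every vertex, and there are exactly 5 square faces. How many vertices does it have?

10

Let x be the number of pentagons; then F = 5 + x.
Edge–face incidences: 2E = 4·5 + 5·x = 20 + 5x.
Every vertex has degree 3, so 3V = 2E.
Euler: V − E + F = 2 ⇒ (2E)/3 − E + (5 + x) = 2.
Multiply by 6: 2·(2E) − 3·(2E) + 6·(5 + x) = 12, i.e. 30 + 6x − (20 + 5x) = 12.
Collecting terms: x + 10 = 12, so x = 2.
Then 2E = 20 + 5·2 = 30, so E = 15, V = 2E/3 = 10, F = 5 + 2 = 7.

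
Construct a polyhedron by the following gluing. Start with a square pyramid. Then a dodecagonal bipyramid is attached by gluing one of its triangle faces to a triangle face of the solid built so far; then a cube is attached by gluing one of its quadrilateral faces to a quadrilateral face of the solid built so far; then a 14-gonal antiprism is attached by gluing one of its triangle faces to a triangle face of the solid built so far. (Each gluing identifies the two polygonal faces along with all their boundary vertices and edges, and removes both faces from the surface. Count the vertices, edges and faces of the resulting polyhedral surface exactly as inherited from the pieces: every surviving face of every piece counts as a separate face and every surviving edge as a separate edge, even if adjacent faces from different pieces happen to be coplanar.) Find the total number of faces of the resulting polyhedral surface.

A square pyramid: V=5, E=8, F=5.
Attach a dodecagonal bipyramid (V=14, E=36, F=24) along a 3-gon: merge 3 vertices and 3 edges, delete both glued faces → V=16, E=41, F=27.
Attach a cube (V=8, E=12, F=6) along a 4-gon: merge 4 vertices and 4 edges, delete both glued faces → V=20, E=49, F=31.
Attach a 14-gonal antiprism (V=28, E=56, F=30) along a 3-gon: merge 3 vertices and 3 edges, delete both glued faces → V=45, E=102, F=59.
Check: V − E + F = 45 − 102 + 59 = 2.

59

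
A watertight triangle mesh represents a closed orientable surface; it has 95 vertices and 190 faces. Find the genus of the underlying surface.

Every face is a triangle, so 2E = 3·190 = 570, giving E = 285.
χ = V − E + F = 95 − 285 + 190 = 0.
For a closed orientable surface χ = 2 − 2g, so g = (2 − (0))/2 = 1.

1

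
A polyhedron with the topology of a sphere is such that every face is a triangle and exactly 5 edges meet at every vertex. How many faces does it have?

20

Each face has 3 edges and each edge borders two faces, so 2E = 3F.
Each vertex has degree 5, so 5V = 2E and hence V = 3F/5.
Euler: V − E + F = 2 ⇒ (3F/5) − (3F/2) + F = 2.
Multiply by 10: (6 − 15 + 10)F = 20, i.e. 1F = 20.
So F = 20, E = 3·20/2 = 30, V = 3·20/5 = 12.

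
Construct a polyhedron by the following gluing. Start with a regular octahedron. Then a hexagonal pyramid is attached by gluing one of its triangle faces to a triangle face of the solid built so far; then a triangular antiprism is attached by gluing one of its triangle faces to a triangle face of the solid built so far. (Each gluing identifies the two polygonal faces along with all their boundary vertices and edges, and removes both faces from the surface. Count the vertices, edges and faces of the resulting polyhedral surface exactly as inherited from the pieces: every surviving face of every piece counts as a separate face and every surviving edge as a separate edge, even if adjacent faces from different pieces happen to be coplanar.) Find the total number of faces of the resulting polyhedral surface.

A regular octahedron: V=6, E=12, F=8.
Attach a hexagonal pyramid (V=7, E=12, F=7) along a 3-gon: merge 3 vertices and 3 edges, delete both glued faces → V=10, E=21, F=13.
Attach a triangular antiprism (V=6, E=12, F=8) along a 3-gon: merge 3 vertices and 3 edges, delete both glued faces → V=13, E=30, F=19.
Check: V − E + F = 13 − 30 + 19 = 2.

19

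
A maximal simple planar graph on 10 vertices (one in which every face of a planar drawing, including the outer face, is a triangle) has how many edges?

24

In a plane triangulation 3F = 2E and V − E + F = 2, so E = 3V − 6 = 3·10 − 6 = 24.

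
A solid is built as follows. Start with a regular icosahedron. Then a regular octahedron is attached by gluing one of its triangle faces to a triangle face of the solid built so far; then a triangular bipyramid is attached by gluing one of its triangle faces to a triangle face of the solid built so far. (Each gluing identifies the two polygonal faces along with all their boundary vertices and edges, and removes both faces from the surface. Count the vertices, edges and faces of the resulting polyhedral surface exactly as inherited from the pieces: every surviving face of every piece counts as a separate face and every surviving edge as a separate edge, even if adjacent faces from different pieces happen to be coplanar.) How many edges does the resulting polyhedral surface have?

45

A regular icosahedron: V=12, E=30, F=20.
Attach a regular octahedron (V=6, E=12, F=8) along a 3-gon: merge 3 vertices and 3 edges, delete both glued faces → V=15, E=39, F=26.
Attach a triangular bipyramid (V=5, E=9, F=6) along a 3-gon: merge 3 vertices and 3 edges, delete both glued faces → V=17, E=45, F=30.
Check: V − E + F = 17 − 45 + 30 = 2.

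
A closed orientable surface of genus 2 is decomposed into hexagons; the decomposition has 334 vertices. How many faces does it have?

168

χ = 2 − 2·2 = -2, and every face is a hexagon so 6F = 2E.
V − E + F = -2 with E = 6F/2 gives 334 − (6/2 − 1)·F = -2, so F = 168 and E = 504.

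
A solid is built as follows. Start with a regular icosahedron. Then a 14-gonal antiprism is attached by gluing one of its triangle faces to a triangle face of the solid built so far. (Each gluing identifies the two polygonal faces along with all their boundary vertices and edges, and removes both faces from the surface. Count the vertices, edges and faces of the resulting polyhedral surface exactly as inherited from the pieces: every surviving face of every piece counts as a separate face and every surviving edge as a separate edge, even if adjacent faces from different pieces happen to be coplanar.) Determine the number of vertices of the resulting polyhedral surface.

37

A regular icosahedron: V=12, E=30, F=20.
Attach a 14-gonal antiprism (V=28, E=56, F=30) along a 3-gon: merge 3 vertices and 3 edges, delete both glued faces → V=37, E=83, F=48.
Check: V − E + F = 37 − 83 + 48 = 2.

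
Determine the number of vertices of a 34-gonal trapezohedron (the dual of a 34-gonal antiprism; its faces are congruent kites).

70

The n-trapezohedron (dual of the n-antiprism) has V = 2·34 + 2 = 70, E = 4·34 = 136, F = 2·34 = 68.
Check: V − E + F = 70 − 136 + 68 = 2.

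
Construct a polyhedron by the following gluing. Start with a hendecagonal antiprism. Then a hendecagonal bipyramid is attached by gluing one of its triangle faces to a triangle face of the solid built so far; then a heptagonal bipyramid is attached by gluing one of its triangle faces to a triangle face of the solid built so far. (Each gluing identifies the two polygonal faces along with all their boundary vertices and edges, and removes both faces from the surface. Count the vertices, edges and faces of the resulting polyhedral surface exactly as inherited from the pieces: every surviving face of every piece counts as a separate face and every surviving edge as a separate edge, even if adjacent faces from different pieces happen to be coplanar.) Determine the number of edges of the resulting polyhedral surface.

92

A hendecagonal antiprism: V=22, E=44, F=24.
Attach a hendecagonal bipyramid (V=13, E=33, F=22) along a 3-gon: merge 3 vertices and 3 edges, delete both glued faces → V=32, E=74, F=44.
Attach a heptagonal bipyramid (V=9, E=21, F=14) along a 3-gon: merge 3 vertices and 3 edges, delete both glued faces → V=38, E=92, F=56.
Check: V − E + F = 38 − 92 + 56 = 2.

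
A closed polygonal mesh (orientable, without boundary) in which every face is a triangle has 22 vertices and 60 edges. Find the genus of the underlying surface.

Every face is a triangle and each edge borders two faces, so 3F = 2·60, giving F = 40.
χ = V − E + F = 22 − 60 + 40 = 2.
For a closed orientable surface χ = 2 − 2g, so g = (2 − (2))/2 = 0.

0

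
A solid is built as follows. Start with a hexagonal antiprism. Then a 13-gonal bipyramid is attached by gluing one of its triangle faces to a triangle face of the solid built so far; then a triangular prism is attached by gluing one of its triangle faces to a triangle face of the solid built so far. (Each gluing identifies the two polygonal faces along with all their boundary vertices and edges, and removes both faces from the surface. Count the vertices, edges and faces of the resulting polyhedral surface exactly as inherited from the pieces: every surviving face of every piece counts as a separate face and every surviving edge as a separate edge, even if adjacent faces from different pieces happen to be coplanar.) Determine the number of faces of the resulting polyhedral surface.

A hexagonal antiprism: V=12, E=24, F=14.
Attach a 13-gonal bipyramid (V=15, E=39, F=26) along a 3-gon: merge 3 vertices and 3 edges, delete both glued faces → V=24, E=60, F=38.
Attach a triangular prism (V=6, E=9, F=5) along a 3-gon: merge 3 vertices and 3 edges, delete both glued faces → V=27, E=66, F=41.
Check: V − E + F = 27 − 66 + 41 = 2.

41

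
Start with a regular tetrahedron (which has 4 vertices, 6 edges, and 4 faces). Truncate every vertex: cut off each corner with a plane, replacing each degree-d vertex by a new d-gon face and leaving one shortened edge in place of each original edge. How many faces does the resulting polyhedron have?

Truncation replaces each original edge-end by a new vertex, so V′ = 2E = 12.
Each original edge survives, and each old vertex of degree d contributes d new edges; summing degrees gives Σd = 2E, so E′ = E + 2E = 3E = 18.
Each original face survives and each original vertex becomes one new face: F′ = F + V = 8.

8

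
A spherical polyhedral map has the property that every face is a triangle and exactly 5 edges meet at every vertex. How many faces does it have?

Each face has 3 edges and each edge borders two faces, so 2E = 3F.
Each vertex has degree 5, so 5V = 2E and hence V = 3F/5.
Euler: V − E + F = 2 ⇒ (3F/5) − (3F/2) + F = 2.
Multiply by 10: (6 − 15 + 10)F = 20, i.e. 1F = 20.
So F = 20, E = 3·20/2 = 30, V = 3·20/5 = 12.

20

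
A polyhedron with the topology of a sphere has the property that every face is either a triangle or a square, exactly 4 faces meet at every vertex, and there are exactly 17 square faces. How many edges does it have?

46

Let x be the number of triangles; then F = 17 + x.
Edge–face incidences: 2E = 4·17 + 3·x = 68 + 3x.
Every vertex has degree 4, so 4V = 2E.
Euler: V − E + F = 2 ⇒ (2E)/4 − E + (17 + x) = 2.
Multiply by 8: 2·(2E) − 4·(2E) + 8·(17 + x) = 16, i.e. 136 + 8x − 2·(68 + 3x) = 16.
Collecting terms: 2x = 16, so x = 8.
Then 2E = 68 + 3·8 = 92, so E = 46, V = 2E/4 = 23, F = 17 + 8 = 25.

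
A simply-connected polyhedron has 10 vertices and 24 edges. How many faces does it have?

16

Here V − E + F = 2.
F = 2 − V + E = 2 − 10 + 24 = 16.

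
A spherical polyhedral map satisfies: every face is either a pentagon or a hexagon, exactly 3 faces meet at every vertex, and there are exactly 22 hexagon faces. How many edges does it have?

96

Let x be the number of pentagons; then F = 22 + x.
Edge–face incidences: 2E = 6·22 + 5·x = 132 + 5x.
Every vertex has degree 3, so 3V = 2E.
Euler: V − E + F = 2 ⇒ (2E)/3 − E + (22 + x) = 2.
Multiply by 6: 2·(2E) − 3·(2E) + 6·(22 + x) = 12, i.e. 132 + 6x − (132 + 5x) = 12.
Collecting terms: x = 12.
Then 2E = 132 + 5·12 = 192, so E = 96, V = 2E/3 = 64, F = 22 + 12 = 34.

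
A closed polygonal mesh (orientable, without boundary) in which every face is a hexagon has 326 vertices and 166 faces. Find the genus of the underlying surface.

4

Every face is a hexagon, so 2E = 6·166 = 996, giving E = 498.
χ = V − E + F = 326 − 498 + 166 = -6.
For a closed orientable surface χ = 2 − 2g, so g = (2 − (-6))/2 = 4.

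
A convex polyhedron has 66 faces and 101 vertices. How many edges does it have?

Here V − E + F = 2.
E = V + F − (2) = 101 + 66 − (2) = 165.

165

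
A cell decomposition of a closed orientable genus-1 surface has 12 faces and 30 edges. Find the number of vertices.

For a closed orientable surface of genus 1, χ = 2 − 2·1 = 0.
V = 0 + E − F = 0 + 30 − 12 = 18.

18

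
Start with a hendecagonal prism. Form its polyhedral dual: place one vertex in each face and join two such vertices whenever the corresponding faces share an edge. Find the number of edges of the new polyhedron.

The base solid has V = 22, E = 33, F = 13.
The dual swaps V and F and preserves E: V′ = F = 13, E′ = E = 33, F′ = V = 22.

33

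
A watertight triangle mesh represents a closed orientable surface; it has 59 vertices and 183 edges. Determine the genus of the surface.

2

Every face is a triangle and each edge borders two faces, so 3F = 2·183, giving F = 122.
χ = V − E + F = 59 − 183 + 122 = -2.
For a closed orientable surface χ = 2 − 2g, so g = (2 − (-2))/2 = 2.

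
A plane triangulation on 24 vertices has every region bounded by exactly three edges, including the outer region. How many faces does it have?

In a plane triangulation 3F = 2E and V − E + F = 2, so F = 2V − 4 = 2·24 − 4 = 44.

44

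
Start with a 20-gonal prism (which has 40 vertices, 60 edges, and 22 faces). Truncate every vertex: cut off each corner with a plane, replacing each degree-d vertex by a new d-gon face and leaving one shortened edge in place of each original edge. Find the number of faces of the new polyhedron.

Truncation replaces each original edge-end by a new vertex, so V′ = 2E = 120.
Each original edge survives, and each old vertex of degree d contributes d new edges; summing degrees gives Σd = 2E, so E′ = E + 2E = 3E = 180.
Each original face survives and each original vertex becomes one new face: F′ = F + V = 62.

62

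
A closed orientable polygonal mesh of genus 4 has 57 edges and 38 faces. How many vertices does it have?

13

For a closed orientable surface of genus 4, χ = 2 − 2·4 = -6.
V = -6 + E − F = -6 + 57 − 38 = 13.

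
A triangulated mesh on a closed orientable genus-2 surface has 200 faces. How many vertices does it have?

98

χ = 2 − 2·2 = -2, and every face is a triangle so 3F = 2E.
E = 3·200/2 = 300. Then V = -2 + E − F = -2 + 300 − 200 = 98.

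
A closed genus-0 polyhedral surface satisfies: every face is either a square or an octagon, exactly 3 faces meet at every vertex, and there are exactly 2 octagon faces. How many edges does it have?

24

Let x be the number of squares; then F = 2 + x.
Edge–face incidences: 2E = 8·2 + 4·x = 16 + 4x.
Every vertex has degree 3, so 3V = 2E.
Euler: V − E + F = 2 ⇒ (2E)/3 − E + (2 + x) = 2.
Multiply by 6: 2·(2E) − 3·(2E) + 6·(2 + x) = 12, i.e. 12 + 6x − (16 + 4x) = 12.
Collecting terms: 2x − 4 = 12, so 2x = 16, so x = 8.
Then 2E = 16 + 4·8 = 48, so E = 24, V = 2E/3 = 16, F = 2 + 8 = 10.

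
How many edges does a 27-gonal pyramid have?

54

A pyramid on an n-gon base has one n-gon and n triangles: V = 27 + 1 = 28, E = 2·27 = 54, F = 27 + 1 = 28.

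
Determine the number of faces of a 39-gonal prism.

A prism on an n-gon has two n-gon bases and n rectangular sides: V = 2·39 = 78, E = 3·39 = 117, F = 39 + 2 = 41.

41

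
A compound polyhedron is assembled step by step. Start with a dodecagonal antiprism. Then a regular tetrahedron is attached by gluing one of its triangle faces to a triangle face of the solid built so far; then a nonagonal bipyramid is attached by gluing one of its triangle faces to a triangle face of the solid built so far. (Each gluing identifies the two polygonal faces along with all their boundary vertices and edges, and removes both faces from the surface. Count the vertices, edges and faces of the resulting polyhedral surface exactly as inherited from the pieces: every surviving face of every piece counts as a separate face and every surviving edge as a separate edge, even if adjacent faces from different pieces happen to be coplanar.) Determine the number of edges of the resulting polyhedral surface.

75

A dodecagonal antiprism: V=24, E=48, F=26.
Attach a regular tetrahedron (V=4, E=6, F=4) along a 3-gon: merge 3 vertices and 3 edges, delete both glued faces → V=25, E=51, F=28.
Attach a nonagonal bipyramid (V=11, E=27, F=18) along a 3-gon: merge 3 vertices and 3 edges, delete both glued faces → V=33, E=75, F=44.
Check: V − E + F = 33 − 75 + 44 = 2.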